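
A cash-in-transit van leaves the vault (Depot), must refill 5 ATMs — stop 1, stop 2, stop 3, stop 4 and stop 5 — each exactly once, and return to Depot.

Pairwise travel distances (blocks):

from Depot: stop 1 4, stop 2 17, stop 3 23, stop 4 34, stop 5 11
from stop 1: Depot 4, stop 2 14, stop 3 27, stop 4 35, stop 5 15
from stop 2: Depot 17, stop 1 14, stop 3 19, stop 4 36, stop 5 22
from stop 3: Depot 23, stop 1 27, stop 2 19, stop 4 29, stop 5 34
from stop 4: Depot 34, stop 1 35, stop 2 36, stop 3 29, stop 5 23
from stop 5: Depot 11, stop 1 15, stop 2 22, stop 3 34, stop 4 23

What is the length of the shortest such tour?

100 blocks — the shortest possible round trip.

With 5 stops there are 5!/2 = 60 distinct round trips (a route and its reverse cost the same).
Depot-stop 1-stop 2-stop 3-stop 4-stop 5-Depot: 4+14+19+29+23+11 = 100
Depot-stop 1-stop 2-stop 3-stop 5-stop 4-Depot: 4+14+19+34+23+34 = 128
Depot-stop 1-stop 2-stop 4-stop 3-stop 5-Depot: 4+14+36+29+34+11 = 128
Depot-stop 1-stop 2-stop 4-stop 5-stop 3-Depot: 4+14+36+23+34+23 = 134
Depot-stop 1-stop 2-stop 5-stop 3-stop 4-Depot: 4+14+22+34+29+34 = 137
Depot-stop 1-stop 2-stop 5-stop 4-stop 3-Depot: 4+14+22+23+29+23 = 115
Depot-stop 1-stop 3-stop 2-stop 4-stop 5-Depot: 4+27+19+36+23+11 = 120
Depot-stop 1-stop 3-stop 2-stop 5-stop 4-Depot: 4+27+19+22+23+34 = 129
Depot-stop 1-stop 3-stop 4-stop 2-stop 5-Depot: 4+27+29+36+22+11 = 129
Depot-stop 1-stop 3-stop 4-stop 5-stop 2-Depot: 4+27+29+23+22+17 = 122
Depot-stop 1-stop 3-stop 5-stop 2-stop 4-Depot: 4+27+34+22+36+34 = 157
Depot-stop 1-stop 3-stop 5-stop 4-stop 2-Depot: 4+27+34+23+36+17 = 141
Depot-stop 1-stop 4-stop 2-stop 3-stop 5-Depot: 4+35+36+19+34+11 = 139
Depot-stop 1-stop 4-stop 2-stop 5-stop 3-Depot: 4+35+36+22+34+23 = 154
… (46 more)
The minimum is 100.
One optimal route: Depot → stop 1 → stop 2 → stop 3 → stop 4 → stop 5 → Depot (or its reverse).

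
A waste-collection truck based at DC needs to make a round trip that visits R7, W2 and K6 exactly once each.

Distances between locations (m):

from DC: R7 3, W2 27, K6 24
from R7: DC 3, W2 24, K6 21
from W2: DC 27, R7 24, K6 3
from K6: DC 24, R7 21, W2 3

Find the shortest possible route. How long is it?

Minimum total distance: 54 m.

There are 3 distinct closed tours to check (reversals are equivalent).
DC-R7-W2-K6-DC: 3+24+3+24 = 54
DC-R7-K6-W2-DC: 3+21+3+27 = 54
DC-W2-R7-K6-DC: 27+24+21+24 = 96
The minimum is 54.
One optimal route: DC → R7 → W2 → K6 → DC (or its reverse).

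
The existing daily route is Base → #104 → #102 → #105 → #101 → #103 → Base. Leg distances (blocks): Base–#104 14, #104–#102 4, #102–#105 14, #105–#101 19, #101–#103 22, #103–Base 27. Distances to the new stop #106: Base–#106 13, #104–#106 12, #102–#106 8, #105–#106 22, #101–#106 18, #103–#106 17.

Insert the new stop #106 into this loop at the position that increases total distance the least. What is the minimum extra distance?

+3 blocks — insert #106 between #103 and Base.

Insertion cost between consecutive stops i–j is d(i,#106) + d(#106,j) − d(i,j):
  between Base and #104: 13 + 12 − 14 = 11
  between #104 and #102: 12 + 8 − 4 = 16
  between #102 and #105: 8 + 22 − 14 = 16
  between #105 and #101: 22 + 18 − 19 = 21
  between #101 and #103: 18 + 17 − 22 = 13
  between #103 and Base: 17 + 13 − 27 = 3
Cheapest insertion is between #103 and Base, adding 3.
New total = 100 + 3 = 103.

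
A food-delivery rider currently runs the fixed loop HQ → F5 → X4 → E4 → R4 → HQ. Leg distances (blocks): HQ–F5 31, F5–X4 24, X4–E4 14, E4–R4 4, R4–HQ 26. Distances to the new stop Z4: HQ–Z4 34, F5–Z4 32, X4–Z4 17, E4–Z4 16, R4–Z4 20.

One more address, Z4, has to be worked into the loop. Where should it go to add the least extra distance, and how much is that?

Insertion cost between consecutive stops i–j is d(i,Z4) + d(Z4,j) − d(i,j):
  between HQ and F5: 34 + 32 − 31 = 35
  between F5 and X4: 32 + 17 − 24 = 25
  between X4 and E4: 17 + 16 − 14 = 19
  between E4 and R4: 16 + 20 − 4 = 32
  between R4 and HQ: 20 + 34 − 26 = 28
Cheapest insertion is between X4 and E4, adding 19.
New total = 99 + 19 = 118.

Adding 19 blocks by placing Z4 on the X4–E4 leg.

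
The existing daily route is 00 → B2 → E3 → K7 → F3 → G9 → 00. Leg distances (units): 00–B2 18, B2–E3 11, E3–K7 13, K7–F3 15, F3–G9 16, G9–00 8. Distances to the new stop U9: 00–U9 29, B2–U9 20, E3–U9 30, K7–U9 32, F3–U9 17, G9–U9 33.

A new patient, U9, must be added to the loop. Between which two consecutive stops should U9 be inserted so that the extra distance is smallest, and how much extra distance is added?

Adding 31 by placing U9 on the 00–B2 leg.

Insertion cost between consecutive stops i–j is d(i,U9) + d(U9,j) − d(i,j):
  between 00 and B2: 29 + 20 − 18 = 31
  between B2 and E3: 20 + 30 − 11 = 39
  between E3 and K7: 30 + 32 − 13 = 49
  between K7 and F3: 32 + 17 − 15 = 34
  between F3 and G9: 17 + 33 − 16 = 34
  between G9 and 00: 33 + 29 − 8 = 54
Cheapest insertion is between 00 and B2, adding 31.
New total = 81 + 31 = 112.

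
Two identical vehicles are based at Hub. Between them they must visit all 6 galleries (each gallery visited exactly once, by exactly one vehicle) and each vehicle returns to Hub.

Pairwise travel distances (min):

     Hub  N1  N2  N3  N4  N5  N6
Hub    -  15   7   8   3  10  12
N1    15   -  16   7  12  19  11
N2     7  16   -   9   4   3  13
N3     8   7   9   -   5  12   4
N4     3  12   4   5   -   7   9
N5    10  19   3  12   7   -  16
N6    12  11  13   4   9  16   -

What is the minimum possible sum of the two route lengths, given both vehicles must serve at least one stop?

58 min — the smallest possible combined total.

Check every non-empty split of the stops between the two vehicles; for each half take its own optimal tour:
  {N1} + {N2, N3, N4, N5, N6}: 30 + 38 = 68
  {N2} + {N1, N3, N4, N5, N6}: 14 + 52 = 66
  {N1, N2} + {N3, N4, N5, N6}: 38 + 38 = 76
  {N3} + {N1, N2, N4, N5, N6}: 16 + 52 = 68
  {N1, N3} + {N2, N4, N5, N6}: 30 + 38 = 68
  {N2, N3} + {N1, N4, N5, N6}: 24 + 52 = 76
  … (31 splits in total)
  {N4} + {N1, N2, N3, N5, N6}: 6 + 52 = 58  ← best
Best: vehicle 1 Hub → N4 → Hub = 6; vehicle 2 Hub → N1 → N3 → N6 → N2 → N5 → Hub = 52; combined 58.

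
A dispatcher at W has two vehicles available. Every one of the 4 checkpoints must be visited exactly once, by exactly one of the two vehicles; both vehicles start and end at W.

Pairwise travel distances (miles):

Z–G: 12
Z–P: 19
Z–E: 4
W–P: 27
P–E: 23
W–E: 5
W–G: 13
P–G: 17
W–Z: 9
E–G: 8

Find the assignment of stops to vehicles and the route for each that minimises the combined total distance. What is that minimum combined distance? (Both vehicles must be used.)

Check every non-empty split of the stops between the two vehicles; for each half take its own optimal tour:
  {Z} + {P, E, G}: 18 + 57 = 75
  {P} + {Z, E, G}: 54 + 34 = 88
  {Z, P} + {E, G}: 55 + 26 = 81
  {E} + {Z, P, G}: 10 + 58 = 68
  {Z, E} + {P, G}: 18 + 57 = 75
  {P, E} + {Z, G}: 55 + 34 = 89
  … (7 splits in total)
Best: vehicle 1 W → E → W = 10; vehicle 2 W → Z → P → G → W = 58; combined 68.

Minimum combined distance: 68 miles.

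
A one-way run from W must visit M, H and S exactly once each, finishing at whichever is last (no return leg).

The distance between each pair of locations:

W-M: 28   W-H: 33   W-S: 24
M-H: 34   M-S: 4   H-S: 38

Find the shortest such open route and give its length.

There are 3! = 6 possible orderings.
W - M - H - S: 28+34+38 = 100
W - M - S - H: 28+4+38 = 70
W - H - M - S: 33+34+4 = 71
W - H - S - M: 33+38+4 = 75
W - S - M - H: 24+4+34 = 62
W - S - H - M: 24+38+34 = 96
The minimum is 62.
One shortest path: W → S → M → H.

Shortest open route: 62.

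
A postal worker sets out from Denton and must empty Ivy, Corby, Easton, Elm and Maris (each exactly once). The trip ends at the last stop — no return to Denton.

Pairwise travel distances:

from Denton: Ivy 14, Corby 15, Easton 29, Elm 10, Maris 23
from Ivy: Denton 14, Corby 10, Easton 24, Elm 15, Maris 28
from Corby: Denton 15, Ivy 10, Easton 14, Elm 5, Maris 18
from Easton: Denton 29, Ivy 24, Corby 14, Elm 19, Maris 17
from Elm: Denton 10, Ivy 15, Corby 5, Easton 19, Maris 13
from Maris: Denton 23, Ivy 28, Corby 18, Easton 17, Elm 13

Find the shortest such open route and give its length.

59 — the minimum one-way total.

There are 5! = 120 possible orderings.
Denton→Ivy→Corby→Easton→Elm→Maris: 14+10+14+19+13 = 70
Denton→Ivy→Corby→Easton→Maris→Elm: 14+10+14+17+13 = 68
Denton→Ivy→Corby→Elm→Easton→Maris: 14+10+5+19+17 = 65
Denton→Ivy→Corby→Elm→Maris→Easton: 14+10+5+13+17 = 59
Denton→Ivy→Corby→Maris→Easton→Elm: 14+10+18+17+19 = 78
Denton→Ivy→Corby→Maris→Elm→Easton: 14+10+18+13+19 = 74
Denton→Ivy→Easton→Corby→Elm→Maris: 14+24+14+5+13 = 70
Denton→Ivy→Easton→Corby→Maris→Elm: 14+24+14+18+13 = 83
Denton→Ivy→Easton→Elm→Corby→Maris: 14+24+19+5+18 = 80
Denton→Ivy→Easton→Elm→Maris→Corby: 14+24+19+13+18 = 88
Denton→Ivy→Easton→Maris→Corby→Elm: 14+24+17+18+5 = 78
Denton→Ivy→Easton→Maris→Elm→Corby: 14+24+17+13+5 = 73
Denton→Ivy→Elm→Corby→Easton→Maris: 14+15+5+14+17 = 65
Denton→Ivy→Elm→Corby→Maris→Easton: 14+15+5+18+17 = 69
… (106 more)
The minimum is 59.
One shortest path: Denton → Ivy → Corby → Elm → Maris → Easton.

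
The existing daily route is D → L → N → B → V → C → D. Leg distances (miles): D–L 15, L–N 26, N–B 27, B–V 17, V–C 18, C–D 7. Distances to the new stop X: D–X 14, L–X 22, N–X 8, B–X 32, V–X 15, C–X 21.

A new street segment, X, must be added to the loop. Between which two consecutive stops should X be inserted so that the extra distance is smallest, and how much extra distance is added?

+4 miles — insert X between L and N.

Insertion cost between consecutive stops i–j is d(i,X) + d(X,j) − d(i,j):
  between D and L: 14 + 22 − 15 = 21
  between L and N: 22 + 8 − 26 = 4
  between N and B: 8 + 32 − 27 = 13
  between B and V: 32 + 15 − 17 = 30
  between V and C: 15 + 21 − 18 = 18
  between C and D: 21 + 14 − 7 = 28
Cheapest insertion is between L and N, adding 4.
New total = 110 + 4 = 114.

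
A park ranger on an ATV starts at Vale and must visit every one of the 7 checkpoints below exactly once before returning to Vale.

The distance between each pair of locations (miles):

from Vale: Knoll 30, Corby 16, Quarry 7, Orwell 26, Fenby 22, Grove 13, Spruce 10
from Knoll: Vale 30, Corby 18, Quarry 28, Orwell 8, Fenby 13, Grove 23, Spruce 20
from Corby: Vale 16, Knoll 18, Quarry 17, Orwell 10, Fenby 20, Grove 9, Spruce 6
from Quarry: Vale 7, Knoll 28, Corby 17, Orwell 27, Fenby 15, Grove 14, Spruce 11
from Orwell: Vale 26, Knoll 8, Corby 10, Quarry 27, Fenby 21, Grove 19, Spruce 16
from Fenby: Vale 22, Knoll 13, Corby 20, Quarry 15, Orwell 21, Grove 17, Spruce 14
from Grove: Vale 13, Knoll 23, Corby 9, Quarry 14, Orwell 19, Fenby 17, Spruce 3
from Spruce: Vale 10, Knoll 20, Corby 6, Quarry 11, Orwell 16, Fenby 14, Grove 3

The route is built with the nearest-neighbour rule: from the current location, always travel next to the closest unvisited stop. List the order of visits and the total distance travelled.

From Vale: distances to unvisited — Quarry=7, Spruce=10, Grove=13, Corby=16, Fenby=22, Orwell=26, Knoll=30. Nearest is Quarry (7).
From Quarry: distances to unvisited — Spruce=11, Grove=14, Fenby=15, Corby=17, Orwell=27, Knoll=28. Nearest is Spruce (11).
From Spruce: distances to unvisited — Grove=3, Corby=6, Fenby=14, Orwell=16, Knoll=20. Nearest is Grove (3).
From Grove: distances to unvisited — Corby=9, Fenby=17, Orwell=19, Knoll=23. Nearest is Corby (9).
From Corby: distances to unvisited — Orwell=10, Knoll=18, Fenby=20. Nearest is Orwell (10).
From Orwell: distances to unvisited — Knoll=8, Fenby=21. Nearest is Knoll (8).
From Knoll: distances to unvisited — Fenby=13. Nearest is Fenby (13).
Return Fenby→Vale: 22.
Total = 7 + 11 + 3 + 9 + 10 + 8 + 13 + 22 = 83.

83 miles along Vale → Quarry → Spruce → Grove → Corby → Orwell → Knoll → Fenby → Vale.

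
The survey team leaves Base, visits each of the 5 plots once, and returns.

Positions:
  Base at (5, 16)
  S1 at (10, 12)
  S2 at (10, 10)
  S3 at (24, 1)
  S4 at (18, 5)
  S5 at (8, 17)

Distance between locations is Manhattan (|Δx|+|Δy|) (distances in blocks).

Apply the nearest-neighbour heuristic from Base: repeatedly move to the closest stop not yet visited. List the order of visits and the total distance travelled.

70 blocks along Base → S5 → S1 → S2 → S4 → S3 → Base.

At Base the remaining stops are S5 4, S1 9, S2 11, S4 24, S3 34; go to S5.
At S5 the remaining stops are S1 7, S2 9, S4 22, S3 32; go to S1.
At S1 the remaining stops are S2 2, S4 15, S3 25; go to S2.
At S2 the remaining stops are S4 13, S3 23; go to S4.
At S4 the remaining stops are S3 10; go to S3.
Return S3→Base: 34.
Total = 4 + 7 + 2 + 13 + 10 + 34 = 70.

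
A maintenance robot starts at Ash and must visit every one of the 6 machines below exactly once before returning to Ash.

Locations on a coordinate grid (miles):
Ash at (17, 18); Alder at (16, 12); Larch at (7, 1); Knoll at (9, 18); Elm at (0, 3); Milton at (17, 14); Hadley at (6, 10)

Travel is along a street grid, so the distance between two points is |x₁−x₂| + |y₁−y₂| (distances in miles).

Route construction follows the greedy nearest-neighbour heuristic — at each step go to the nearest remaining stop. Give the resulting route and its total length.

Nearest-neighbour total = 70 miles; route Ash → Milton → Alder → Hadley → Larch → Elm → Knoll → Ash.

Ash → [Milton:4 / Alder:7 / Knoll:8 / Hadley:19 / Larch:27 / Elm:32] → Milton (4)
Milton → [Alder:3 / Knoll:12 / Hadley:15 / Larch:23 / Elm:28] → Alder (3)
Alder → [Hadley:12 / Knoll:13 / Larch:20 / Elm:25] → Hadley (12)
Hadley → [Larch:10 / Knoll:11 / Elm:13] → Larch (10)
Larch → [Elm:9 / Knoll:19] → Elm (9)
Elm → [Knoll:24] → Knoll (24)
Return Knoll→Ash: 8.
Total = 4 + 3 + 12 + 10 + 9 + 24 + 8 = 70.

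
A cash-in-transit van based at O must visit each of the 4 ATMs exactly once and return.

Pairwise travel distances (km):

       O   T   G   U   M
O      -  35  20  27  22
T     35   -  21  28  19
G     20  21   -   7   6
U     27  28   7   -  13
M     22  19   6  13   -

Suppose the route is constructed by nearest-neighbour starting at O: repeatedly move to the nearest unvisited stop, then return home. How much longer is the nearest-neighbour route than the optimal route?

From O: G=20, M=22, U=27, T=35 → choose G (20).
From G: M=6, U=7, T=21 → choose M (6).
From M: U=13, T=19 → choose U (13).
From U: T=28 → choose T (28).
NN route O → G → M → U → T → O costs 102.
Optimal: O → T → M → G → U → O costs 94 (by enumerating all 12 distinct tours).
Excess = 102 − 94 = 8.

Excess over optimum: 8 km.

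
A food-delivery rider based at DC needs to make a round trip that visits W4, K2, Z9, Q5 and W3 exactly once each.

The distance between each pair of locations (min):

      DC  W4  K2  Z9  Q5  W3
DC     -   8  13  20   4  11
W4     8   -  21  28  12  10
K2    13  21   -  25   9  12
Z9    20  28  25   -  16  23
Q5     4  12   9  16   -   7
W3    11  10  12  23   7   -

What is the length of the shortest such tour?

DC→W4→K2→Z9→Q5→W3→DC: 8+21+25+16+7+11 = 88
DC→W4→K2→Z9→W3→Q5→DC: 8+21+25+23+7+4 = 88
DC→W4→K2→Q5→Z9→W3→DC: 8+21+9+16+23+11 = 88
DC→W4→K2→Q5→W3→Z9→DC: 8+21+9+7+23+20 = 88
DC→W4→K2→W3→Z9→Q5→DC: 8+21+12+23+16+4 = 84
DC→W4→K2→W3→Q5→Z9→DC: 8+21+12+7+16+20 = 84
DC→W4→Z9→K2→Q5→W3→DC: 8+28+25+9+7+11 = 88
DC→W4→Z9→K2→W3→Q5→DC: 8+28+25+12+7+4 = 84
DC→W4→Z9→Q5→K2→W3→DC: 8+28+16+9+12+11 = 84
DC→W4→Z9→Q5→W3→K2→DC: 8+28+16+7+12+13 = 84
DC→W4→Z9→W3→K2→Q5→DC: 8+28+23+12+9+4 = 84
DC→W4→Z9→W3→Q5→K2→DC: 8+28+23+7+9+13 = 88
DC→W4→Q5→K2→Z9→W3→DC: 8+12+9+25+23+11 = 88
DC→W4→Q5→K2→W3→Z9→DC: 8+12+9+12+23+20 = 84
… (46 more)
DC→W4→W3→K2→Z9→Q5→DC: 8+10+12+25+16+4 = 75  ← best
The minimum is 75.
One optimal route: DC → W4 → W3 → K2 → Z9 → Q5 → DC (or its reverse).

75 min — the shortest possible round trip.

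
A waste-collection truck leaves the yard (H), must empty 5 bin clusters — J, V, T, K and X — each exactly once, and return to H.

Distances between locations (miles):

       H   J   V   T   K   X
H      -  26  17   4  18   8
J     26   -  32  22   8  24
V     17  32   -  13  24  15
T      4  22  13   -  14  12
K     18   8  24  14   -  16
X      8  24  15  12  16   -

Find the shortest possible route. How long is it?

Shortest round trip = 81 miles.

There are 60 distinct closed tours to check (reversals are equivalent).
H - J - V - T - K - X - H: 26+32+13+14+16+8 = 109
H - J - V - T - X - K - H: 26+32+13+12+16+18 = 117
H - J - V - K - T - X - H: 26+32+24+14+12+8 = 116
H - J - V - K - X - T - H: 26+32+24+16+12+4 = 114
H - J - V - X - T - K - H: 26+32+15+12+14+18 = 117
H - J - V - X - K - T - H: 26+32+15+16+14+4 = 107
H - J - T - V - K - X - H: 26+22+13+24+16+8 = 109
H - J - T - V - X - K - H: 26+22+13+15+16+18 = 110
H - J - T - K - V - X - H: 26+22+14+24+15+8 = 109
H - J - T - K - X - V - H: 26+22+14+16+15+17 = 110
H - J - T - X - V - K - H: 26+22+12+15+24+18 = 117
H - J - T - X - K - V - H: 26+22+12+16+24+17 = 117
H - J - K - V - T - X - H: 26+8+24+13+12+8 = 91
H - J - K - V - X - T - H: 26+8+24+15+12+4 = 89
… (46 more)
H - T - J - K - V - X - H: 4+22+8+24+15+8 = 81  ← best
The minimum is 81.
One optimal route: H → T → J → K → V → X → H (or its reverse).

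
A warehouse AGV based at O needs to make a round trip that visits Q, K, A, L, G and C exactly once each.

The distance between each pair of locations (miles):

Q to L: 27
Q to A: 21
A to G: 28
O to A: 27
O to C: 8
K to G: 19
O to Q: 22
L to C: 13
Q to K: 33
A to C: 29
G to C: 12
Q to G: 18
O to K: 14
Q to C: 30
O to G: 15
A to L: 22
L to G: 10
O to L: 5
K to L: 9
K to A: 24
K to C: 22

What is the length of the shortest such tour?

With 6 stops there are 6!/2 = 360 distinct round trips (a route and its reverse cost the same).
O → Q → K → A → L → G → C → O: 22+33+24+22+10+12+8 = 131
O → Q → K → A → L → C → G → O: 22+33+24+22+13+12+15 = 141
O → Q → K → A → G → L → C → O: 22+33+24+28+10+13+8 = 138
O → Q → K → A → G → C → L → O: 22+33+24+28+12+13+5 = 137
O → Q → K → A → C → L → G → O: 22+33+24+29+13+10+15 = 146
O → Q → K → A → C → G → L → O: 22+33+24+29+12+10+5 = 135
O → Q → K → L → A → G → C → O: 22+33+9+22+28+12+8 = 134
O → Q → K → L → A → C → G → O: 22+33+9+22+29+12+15 = 142
… (352 more)
O → L → K → A → Q → G → C → O: 5+9+24+21+18+12+8 = 97  ← best
The minimum is 97.
One optimal route: O → L → K → A → Q → G → C → O (or its reverse).

Shortest round trip = 97 miles.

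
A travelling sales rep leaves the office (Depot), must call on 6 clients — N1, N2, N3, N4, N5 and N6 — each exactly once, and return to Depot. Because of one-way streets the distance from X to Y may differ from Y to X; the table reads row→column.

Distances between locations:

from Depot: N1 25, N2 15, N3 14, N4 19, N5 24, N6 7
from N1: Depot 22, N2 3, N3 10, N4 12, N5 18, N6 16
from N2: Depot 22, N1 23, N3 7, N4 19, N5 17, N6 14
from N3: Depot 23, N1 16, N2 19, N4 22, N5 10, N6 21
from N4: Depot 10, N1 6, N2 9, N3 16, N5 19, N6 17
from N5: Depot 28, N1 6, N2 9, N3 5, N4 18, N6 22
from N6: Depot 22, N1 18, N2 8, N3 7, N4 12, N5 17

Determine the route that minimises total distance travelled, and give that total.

Depot→N1→N2→N3→N4→N5→N6→Depot: 25+3+7+22+19+22+22 = 120
Depot→N1→N2→N3→N4→N6→N5→Depot: 25+3+7+22+17+17+28 = 119
Depot→N1→N2→N3→N5→N4→N6→Depot: 25+3+7+10+18+17+22 = 102
Depot→N1→N2→N3→N5→N6→N4→Depot: 25+3+7+10+22+12+10 = 89
Depot→N1→N2→N3→N6→N4→N5→Depot: 25+3+7+21+12+19+28 = 115
Depot→N1→N2→N3→N6→N5→N4→Depot: 25+3+7+21+17+18+10 = 101
Depot→N1→N2→N4→N3→N5→N6→Depot: 25+3+19+16+10+22+22 = 117
Depot→N1→N2→N4→N3→N6→N5→Depot: 25+3+19+16+21+17+28 = 129
… (712 more)
Depot→N6→N2→N3→N5→N1→N4→Depot: 7+8+7+10+6+12+10 = 60  ← best
The minimum is 60.
One optimal route: Depot → N6 → N2 → N3 → N5 → N1 → N4 → Depot.

60 — the shortest possible round trip.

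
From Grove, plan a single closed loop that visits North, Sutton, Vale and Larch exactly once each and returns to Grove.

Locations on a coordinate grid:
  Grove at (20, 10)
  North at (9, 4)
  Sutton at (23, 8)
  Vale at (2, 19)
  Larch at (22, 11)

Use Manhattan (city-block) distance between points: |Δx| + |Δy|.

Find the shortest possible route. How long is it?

Minimum total distance: 74.

Grove-North-Sutton-Vale-Larch-Grove: 17+18+32+28+3 = 98
Grove-North-Sutton-Larch-Vale-Grove: 17+18+4+28+27 = 94
Grove-North-Vale-Sutton-Larch-Grove: 17+22+32+4+3 = 78
Grove-North-Vale-Larch-Sutton-Grove: 17+22+28+4+5 = 76
Grove-North-Larch-Sutton-Vale-Grove: 17+20+4+32+27 = 100
Grove-North-Larch-Vale-Sutton-Grove: 17+20+28+32+5 = 102
Grove-Sutton-North-Vale-Larch-Grove: 5+18+22+28+3 = 76
Grove-Sutton-North-Larch-Vale-Grove: 5+18+20+28+27 = 98
Grove-Sutton-Vale-North-Larch-Grove: 5+32+22+20+3 = 82
Grove-Sutton-Larch-North-Vale-Grove: 5+4+20+22+27 = 78
Grove-Vale-North-Sutton-Larch-Grove: 27+22+18+4+3 = 74
Grove-Vale-Sutton-North-Larch-Grove: 27+32+18+20+3 = 100
The minimum is 74.
One optimal route: Grove → Vale → North → Sutton → Larch → Grove (or its reverse).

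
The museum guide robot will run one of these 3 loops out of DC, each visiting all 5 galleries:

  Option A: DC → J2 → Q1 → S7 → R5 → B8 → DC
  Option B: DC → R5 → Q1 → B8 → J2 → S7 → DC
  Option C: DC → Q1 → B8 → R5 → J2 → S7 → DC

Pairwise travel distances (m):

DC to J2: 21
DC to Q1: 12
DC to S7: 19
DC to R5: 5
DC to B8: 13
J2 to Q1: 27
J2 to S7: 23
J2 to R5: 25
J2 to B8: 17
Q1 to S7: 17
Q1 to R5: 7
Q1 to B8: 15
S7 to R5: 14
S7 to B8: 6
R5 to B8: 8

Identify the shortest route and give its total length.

Shortest is Option B, total 86 m.

Option A: 21 + 27 + 17 + 14 + 8 + 13 = 100
Option B: 5 + 7 + 15 + 17 + 23 + 19 = 86
Option C: 12 + 15 + 8 + 25 + 23 + 19 = 102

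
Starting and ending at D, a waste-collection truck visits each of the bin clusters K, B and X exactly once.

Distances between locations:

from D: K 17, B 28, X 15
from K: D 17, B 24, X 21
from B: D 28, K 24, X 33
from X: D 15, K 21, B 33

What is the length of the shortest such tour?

Shortest round trip = 88.

D - K - B - X - D: 17+24+33+15 = 89
D - K - X - B - D: 17+21+33+28 = 99
D - B - K - X - D: 28+24+21+15 = 88
The minimum is 88.
One optimal route: D → B → K → X → D (or its reverse).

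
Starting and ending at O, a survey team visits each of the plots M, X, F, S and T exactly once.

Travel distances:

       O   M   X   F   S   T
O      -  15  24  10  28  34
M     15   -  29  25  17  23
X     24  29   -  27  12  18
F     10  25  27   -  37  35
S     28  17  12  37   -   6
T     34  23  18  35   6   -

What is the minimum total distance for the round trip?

Minimum total distance: 93.

O-M-X-F-S-T-O: 15+29+27+37+6+34 = 148
O-M-X-F-T-S-O: 15+29+27+35+6+28 = 140
O-M-X-S-F-T-O: 15+29+12+37+35+34 = 162
O-M-X-S-T-F-O: 15+29+12+6+35+10 = 107
O-M-X-T-F-S-O: 15+29+18+35+37+28 = 162
O-M-X-T-S-F-O: 15+29+18+6+37+10 = 115
O-M-F-X-S-T-O: 15+25+27+12+6+34 = 119
O-M-F-X-T-S-O: 15+25+27+18+6+28 = 119
O-M-F-S-X-T-O: 15+25+37+12+18+34 = 141
O-M-F-S-T-X-O: 15+25+37+6+18+24 = 125
O-M-F-T-X-S-O: 15+25+35+18+12+28 = 133
O-M-F-T-S-X-O: 15+25+35+6+12+24 = 117
O-M-S-X-F-T-O: 15+17+12+27+35+34 = 140
O-M-S-X-T-F-O: 15+17+12+18+35+10 = 107
… (46 more)
O-M-S-T-X-F-O: 15+17+6+18+27+10 = 93  ← best
The minimum is 93.
One optimal route: O → M → S → T → X → F → O (or its reverse).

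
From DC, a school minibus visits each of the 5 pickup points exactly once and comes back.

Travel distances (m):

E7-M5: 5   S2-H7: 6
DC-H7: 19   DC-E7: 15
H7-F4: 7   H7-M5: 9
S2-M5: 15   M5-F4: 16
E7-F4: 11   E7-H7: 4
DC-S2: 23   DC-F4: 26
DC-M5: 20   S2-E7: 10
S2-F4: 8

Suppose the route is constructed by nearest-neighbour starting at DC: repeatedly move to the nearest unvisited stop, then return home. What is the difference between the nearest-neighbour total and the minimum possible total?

The nearest-neighbour route is 2 m longer than optimal.

From DC: E7=15, H7=19, M5=20, S2=23, F4=26 → choose E7 (15).
From E7: H7=4, M5=5, S2=10, F4=11 → choose H7 (4).
From H7: S2=6, F4=7, M5=9 → choose S2 (6).
From S2: F4=8, M5=15 → choose F4 (8).
From F4: M5=16 → choose M5 (16).
NN route DC → E7 → H7 → S2 → F4 → M5 → DC costs 69.
Optimal: DC → S2 → F4 → H7 → E7 → M5 → DC costs 67 (by enumerating all 60 distinct tours).
Excess = 69 − 67 = 2.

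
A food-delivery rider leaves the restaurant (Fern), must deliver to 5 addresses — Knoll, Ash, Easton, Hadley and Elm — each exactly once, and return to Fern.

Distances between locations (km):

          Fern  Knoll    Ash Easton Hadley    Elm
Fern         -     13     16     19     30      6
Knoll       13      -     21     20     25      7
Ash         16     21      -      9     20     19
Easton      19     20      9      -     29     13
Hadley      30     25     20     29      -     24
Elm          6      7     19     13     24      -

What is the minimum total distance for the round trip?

Shortest round trip = 86 km.

Fern-Knoll-Ash-Easton-Hadley-Elm-Fern: 13+21+9+29+24+6 = 102
Fern-Knoll-Ash-Easton-Elm-Hadley-Fern: 13+21+9+13+24+30 = 110
Fern-Knoll-Ash-Hadley-Easton-Elm-Fern: 13+21+20+29+13+6 = 102
Fern-Knoll-Ash-Hadley-Elm-Easton-Fern: 13+21+20+24+13+19 = 110
Fern-Knoll-Ash-Elm-Easton-Hadley-Fern: 13+21+19+13+29+30 = 125
Fern-Knoll-Ash-Elm-Hadley-Easton-Fern: 13+21+19+24+29+19 = 125
Fern-Knoll-Easton-Ash-Hadley-Elm-Fern: 13+20+9+20+24+6 = 92
Fern-Knoll-Easton-Ash-Elm-Hadley-Fern: 13+20+9+19+24+30 = 115
Fern-Knoll-Easton-Hadley-Ash-Elm-Fern: 13+20+29+20+19+6 = 107
Fern-Knoll-Easton-Hadley-Elm-Ash-Fern: 13+20+29+24+19+16 = 121
Fern-Knoll-Easton-Elm-Ash-Hadley-Fern: 13+20+13+19+20+30 = 115
Fern-Knoll-Easton-Elm-Hadley-Ash-Fern: 13+20+13+24+20+16 = 106
Fern-Knoll-Hadley-Ash-Easton-Elm-Fern: 13+25+20+9+13+6 = 86
Fern-Knoll-Hadley-Ash-Elm-Easton-Fern: 13+25+20+19+13+19 = 109
… (46 more)
The minimum is 86.
One optimal route: Fern → Knoll → Hadley → Ash → Easton → Elm → Fern (or its reverse).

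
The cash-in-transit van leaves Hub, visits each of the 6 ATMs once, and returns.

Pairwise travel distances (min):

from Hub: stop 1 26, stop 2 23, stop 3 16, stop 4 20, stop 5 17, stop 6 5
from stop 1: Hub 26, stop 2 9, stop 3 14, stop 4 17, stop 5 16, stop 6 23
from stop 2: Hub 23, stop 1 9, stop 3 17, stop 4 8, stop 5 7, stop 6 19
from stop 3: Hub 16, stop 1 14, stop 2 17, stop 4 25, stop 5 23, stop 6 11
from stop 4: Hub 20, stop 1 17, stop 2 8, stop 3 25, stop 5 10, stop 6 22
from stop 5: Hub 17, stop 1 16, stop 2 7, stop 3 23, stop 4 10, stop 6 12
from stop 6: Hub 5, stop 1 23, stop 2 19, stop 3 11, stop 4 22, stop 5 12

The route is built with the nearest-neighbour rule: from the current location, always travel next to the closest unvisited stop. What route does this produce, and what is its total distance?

Hub → [stop 6:5 / stop 3:16 / stop 5:17 / stop 4:20 / stop 2:23 / stop 1:26] → stop 6 (5)
stop 6 → [stop 3:11 / stop 5:12 / stop 2:19 / stop 4:22 / stop 1:23] → stop 3 (11)
stop 3 → [stop 1:14 / stop 2:17 / stop 5:23 / stop 4:25] → stop 1 (14)
stop 1 → [stop 2:9 / stop 5:16 / stop 4:17] → stop 2 (9)
stop 2 → [stop 5:7 / stop 4:8] → stop 5 (7)
stop 5 → [stop 4:10] → stop 4 (10)
Return stop 4→Hub: 20.
Total = 5 + 11 + 14 + 9 + 7 + 10 + 20 = 76.

Nearest-neighbour total = 76 min; route Hub → stop 6 → stop 3 → stop 1 → stop 2 → stop 5 → stop 4 → Hub.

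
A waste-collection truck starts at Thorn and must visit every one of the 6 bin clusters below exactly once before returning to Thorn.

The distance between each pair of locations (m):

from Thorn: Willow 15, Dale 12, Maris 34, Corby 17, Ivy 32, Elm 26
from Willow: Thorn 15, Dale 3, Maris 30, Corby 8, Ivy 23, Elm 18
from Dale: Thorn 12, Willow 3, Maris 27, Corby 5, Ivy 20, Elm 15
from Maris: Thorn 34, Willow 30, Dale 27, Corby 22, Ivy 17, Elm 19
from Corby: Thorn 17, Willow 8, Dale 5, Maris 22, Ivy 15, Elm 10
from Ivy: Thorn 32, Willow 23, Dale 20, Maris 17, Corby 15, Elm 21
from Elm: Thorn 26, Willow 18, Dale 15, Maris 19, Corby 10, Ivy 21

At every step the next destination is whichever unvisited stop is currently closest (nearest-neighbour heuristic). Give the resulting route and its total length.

From Thorn: distances to unvisited — Dale=12, Willow=15, Corby=17, Elm=26, Ivy=32, Maris=34. Nearest is Dale (12).
From Dale: distances to unvisited — Willow=3, Corby=5, Elm=15, Ivy=20, Maris=27. Nearest is Willow (3).
From Willow: distances to unvisited — Corby=8, Elm=18, Ivy=23, Maris=30. Nearest is Corby (8).
From Corby: distances to unvisited — Elm=10, Ivy=15, Maris=22. Nearest is Elm (10).
From Elm: distances to unvisited — Maris=19, Ivy=21. Nearest is Maris (19).
From Maris: distances to unvisited — Ivy=17. Nearest is Ivy (17).
Return Ivy→Thorn: 32.
Total = 12 + 3 + 8 + 10 + 19 + 17 + 32 = 101.

Nearest-neighbour total = 101 m; route Thorn → Dale → Willow → Corby → Elm → Maris → Ivy → Thorn.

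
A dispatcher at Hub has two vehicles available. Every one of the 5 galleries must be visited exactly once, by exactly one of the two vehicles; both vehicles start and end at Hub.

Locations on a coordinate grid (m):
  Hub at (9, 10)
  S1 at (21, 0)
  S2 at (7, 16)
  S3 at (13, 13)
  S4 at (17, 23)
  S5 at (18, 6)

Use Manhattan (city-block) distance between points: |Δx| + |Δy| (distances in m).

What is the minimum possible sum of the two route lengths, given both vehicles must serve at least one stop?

Minimum combined distance: 86 m.

Try each way of splitting the stops between the two vehicles (each non-empty) and, for each split, find the best tour for each vehicle:
  {S1} + {S2, S3, S4, S5}: 44 + 62 = 106
  {S2} + {S1, S3, S4, S5}: 16 + 70 = 86
  {S1, S2} + {S3, S4, S5}: 60 + 52 = 112
  {S3} + {S1, S2, S4, S5}: 14 + 74 = 88
  {S1, S3} + {S2, S4, S5}: 50 + 56 = 106
  {S2, S3} + {S1, S4, S5}: 24 + 70 = 94
  … (15 splits in total)
Best: vehicle 1 Hub → S2 → Hub = 16; vehicle 2 Hub → S1 → S5 → S4 → S3 → Hub = 70; combined 86.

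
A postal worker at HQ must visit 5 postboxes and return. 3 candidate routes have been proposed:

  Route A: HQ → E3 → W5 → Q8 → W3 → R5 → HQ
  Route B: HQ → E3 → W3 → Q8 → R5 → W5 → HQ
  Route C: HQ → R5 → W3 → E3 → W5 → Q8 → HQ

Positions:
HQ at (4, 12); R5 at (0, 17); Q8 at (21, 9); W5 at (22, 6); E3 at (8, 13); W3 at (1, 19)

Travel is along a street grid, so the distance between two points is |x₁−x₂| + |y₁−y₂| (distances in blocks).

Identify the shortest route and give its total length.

Route A: 5 + 21 + 4 + 30 + 3 + 9 = 72
Route B: 5 + 13 + 30 + 29 + 33 + 24 = 134
Route C: 9 + 3 + 13 + 21 + 4 + 20 = 70

70 blocks — Route C is the shortest.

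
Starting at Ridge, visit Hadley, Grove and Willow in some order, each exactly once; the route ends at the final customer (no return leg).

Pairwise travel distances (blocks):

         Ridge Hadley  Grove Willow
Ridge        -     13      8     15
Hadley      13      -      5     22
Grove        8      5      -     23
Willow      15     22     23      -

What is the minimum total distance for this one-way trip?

There are 3! = 6 possible orderings.
Ridge - Hadley - Grove - Willow: 13+5+23 = 41
Ridge - Hadley - Willow - Grove: 13+22+23 = 58
Ridge - Grove - Hadley - Willow: 8+5+22 = 35
Ridge - Grove - Willow - Hadley: 8+23+22 = 53
Ridge - Willow - Hadley - Grove: 15+22+5 = 42
Ridge - Willow - Grove - Hadley: 15+23+5 = 43
The minimum is 35.
One shortest path: Ridge → Grove → Hadley → Willow.

Shortest open route: 35 blocks.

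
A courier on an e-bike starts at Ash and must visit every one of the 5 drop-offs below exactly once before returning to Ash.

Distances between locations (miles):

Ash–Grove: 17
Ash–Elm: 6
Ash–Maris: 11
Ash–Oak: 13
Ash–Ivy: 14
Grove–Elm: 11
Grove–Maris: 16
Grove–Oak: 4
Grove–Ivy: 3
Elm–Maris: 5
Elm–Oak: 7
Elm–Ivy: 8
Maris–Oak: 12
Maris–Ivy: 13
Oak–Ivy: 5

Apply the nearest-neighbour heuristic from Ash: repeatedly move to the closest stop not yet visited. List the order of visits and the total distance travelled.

44 miles along Ash → Elm → Maris → Oak → Grove → Ivy → Ash.

At Ash the remaining stops are Elm 6, Maris 11, Oak 13, Ivy 14, Grove 17; go to Elm.
At Elm the remaining stops are Maris 5, Oak 7, Ivy 8, Grove 11; go to Maris.
At Maris the remaining stops are Oak 12, Ivy 13, Grove 16; go to Oak.
At Oak the remaining stops are Grove 4, Ivy 5; go to Grove.
At Grove the remaining stops are Ivy 3; go to Ivy.
Return Ivy→Ash: 14.
Total = 6 + 5 + 12 + 4 + 3 + 14 = 44.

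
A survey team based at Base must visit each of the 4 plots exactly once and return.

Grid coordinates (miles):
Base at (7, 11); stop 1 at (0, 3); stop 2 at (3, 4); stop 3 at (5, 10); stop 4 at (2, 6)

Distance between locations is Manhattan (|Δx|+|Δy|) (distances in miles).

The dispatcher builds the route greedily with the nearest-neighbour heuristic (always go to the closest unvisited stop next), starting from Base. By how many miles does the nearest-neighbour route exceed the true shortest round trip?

2 miles longer than the optimal tour.

Base: stop 3=3, stop 4=10, stop 2=11, stop 1=15 ⇒ stop 3
stop 3: stop 4=7, stop 2=8, stop 1=12 ⇒ stop 4
stop 4: stop 2=3, stop 1=5 ⇒ stop 2
stop 2: stop 1=4 ⇒ stop 1
NN route Base → stop 3 → stop 4 → stop 2 → stop 1 → Base costs 32.
Optimal: Base → stop 2 → stop 1 → stop 4 → stop 3 → Base costs 30 (by enumerating all 12 distinct tours).
Excess = 32 − 30 = 2.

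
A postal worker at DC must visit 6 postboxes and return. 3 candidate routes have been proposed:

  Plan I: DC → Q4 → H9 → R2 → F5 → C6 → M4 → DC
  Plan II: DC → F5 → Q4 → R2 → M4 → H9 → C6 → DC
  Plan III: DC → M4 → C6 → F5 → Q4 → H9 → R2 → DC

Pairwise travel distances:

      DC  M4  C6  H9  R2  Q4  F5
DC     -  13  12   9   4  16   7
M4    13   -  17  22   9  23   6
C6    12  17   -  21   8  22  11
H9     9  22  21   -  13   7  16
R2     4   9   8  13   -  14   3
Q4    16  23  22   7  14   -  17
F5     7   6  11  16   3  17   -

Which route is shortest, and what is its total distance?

Plan I: 16 + 7 + 13 + 3 + 11 + 17 + 13 = 80
Plan II: 7 + 17 + 14 + 9 + 22 + 21 + 12 = 102
Plan III: 13 + 17 + 11 + 17 + 7 + 13 + 4 = 82

Shortest is Plan I, total 80.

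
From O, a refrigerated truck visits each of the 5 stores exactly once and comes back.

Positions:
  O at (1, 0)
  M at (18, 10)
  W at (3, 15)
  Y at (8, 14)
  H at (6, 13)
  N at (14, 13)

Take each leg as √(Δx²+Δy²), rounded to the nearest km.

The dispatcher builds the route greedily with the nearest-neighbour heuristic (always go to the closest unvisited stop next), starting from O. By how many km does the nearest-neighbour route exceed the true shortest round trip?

From O: H=14, W=15, Y=16, N=18, M=20 → choose H (14).
From H: Y=2, W=4, N=8, M=12 → choose Y (2).
From Y: W=5, N=6, M=11 → choose W (5).
From W: N=11, M=16 → choose N (11).
From N: M=5 → choose M (5).
NN route O → H → Y → W → N → M → O costs 57.
Optimal: O → M → N → Y → H → W → O costs 52 (by enumerating all 60 distinct tours).
Excess = 57 − 52 = 5.

Excess over optimum: 5 km.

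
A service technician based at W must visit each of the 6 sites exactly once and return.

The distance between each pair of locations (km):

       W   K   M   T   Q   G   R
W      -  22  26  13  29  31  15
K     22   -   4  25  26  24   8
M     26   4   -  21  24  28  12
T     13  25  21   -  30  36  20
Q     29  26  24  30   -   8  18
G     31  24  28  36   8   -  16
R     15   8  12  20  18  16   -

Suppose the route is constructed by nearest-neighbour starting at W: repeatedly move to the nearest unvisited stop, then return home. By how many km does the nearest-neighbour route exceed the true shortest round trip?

The nearest-neighbour route is 9 km longer than optimal.

W: T=13, R=15, K=22, M=26, Q=29, G=31 ⇒ T
T: R=20, M=21, K=25, Q=30, G=36 ⇒ R
R: K=8, M=12, G=16, Q=18 ⇒ K
K: M=4, G=24, Q=26 ⇒ M
M: Q=24, G=28 ⇒ Q
Q: G=8 ⇒ G
NN route W → T → R → K → M → Q → G → W costs 108.
Optimal: W → T → M → K → R → G → Q → W costs 99 (by enumerating all 360 distinct tours).
Excess = 108 − 99 = 9.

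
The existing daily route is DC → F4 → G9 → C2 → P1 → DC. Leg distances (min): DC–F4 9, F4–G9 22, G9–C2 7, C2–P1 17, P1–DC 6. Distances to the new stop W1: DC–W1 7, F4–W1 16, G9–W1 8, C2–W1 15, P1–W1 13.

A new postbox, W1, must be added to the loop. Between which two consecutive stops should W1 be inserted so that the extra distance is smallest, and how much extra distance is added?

+2 min — insert W1 between F4 and G9.

Insertion cost between consecutive stops i–j is d(i,W1) + d(W1,j) − d(i,j):
  between DC and F4: 7 + 16 − 9 = 14
  between F4 and G9: 16 + 8 − 22 = 2
  between G9 and C2: 8 + 15 − 7 = 16
  between C2 and P1: 15 + 13 − 17 = 11
  between P1 and DC: 13 + 7 − 6 = 14
Cheapest insertion is between F4 and G9, adding 2.
New total = 61 + 2 = 63.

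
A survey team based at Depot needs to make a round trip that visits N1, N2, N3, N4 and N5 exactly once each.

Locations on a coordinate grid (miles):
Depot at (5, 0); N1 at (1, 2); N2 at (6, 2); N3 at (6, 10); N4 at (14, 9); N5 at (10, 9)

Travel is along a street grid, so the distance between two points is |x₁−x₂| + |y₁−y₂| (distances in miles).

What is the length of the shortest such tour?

46 miles — the shortest possible round trip.

Depot → N1 → N2 → N3 → N4 → N5 → Depot: 6+5+8+9+4+14 = 46
Depot → N1 → N2 → N3 → N5 → N4 → Depot: 6+5+8+5+4+18 = 46
Depot → N1 → N2 → N4 → N3 → N5 → Depot: 6+5+15+9+5+14 = 54
Depot → N1 → N2 → N4 → N5 → N3 → Depot: 6+5+15+4+5+11 = 46
Depot → N1 → N2 → N5 → N3 → N4 → Depot: 6+5+11+5+9+18 = 54
Depot → N1 → N2 → N5 → N4 → N3 → Depot: 6+5+11+4+9+11 = 46
Depot → N1 → N3 → N2 → N4 → N5 → Depot: 6+13+8+15+4+14 = 60
Depot → N1 → N3 → N2 → N5 → N4 → Depot: 6+13+8+11+4+18 = 60
Depot → N1 → N3 → N4 → N2 → N5 → Depot: 6+13+9+15+11+14 = 68
Depot → N1 → N3 → N4 → N5 → N2 → Depot: 6+13+9+4+11+3 = 46
Depot → N1 → N3 → N5 → N2 → N4 → Depot: 6+13+5+11+15+18 = 68
Depot → N1 → N3 → N5 → N4 → N2 → Depot: 6+13+5+4+15+3 = 46
Depot → N1 → N4 → N2 → N3 → N5 → Depot: 6+20+15+8+5+14 = 68
Depot → N1 → N4 → N2 → N5 → N3 → Depot: 6+20+15+11+5+11 = 68
… (46 more)
The minimum is 46.
One optimal route: Depot → N1 → N2 → N3 → N4 → N5 → Depot (or its reverse).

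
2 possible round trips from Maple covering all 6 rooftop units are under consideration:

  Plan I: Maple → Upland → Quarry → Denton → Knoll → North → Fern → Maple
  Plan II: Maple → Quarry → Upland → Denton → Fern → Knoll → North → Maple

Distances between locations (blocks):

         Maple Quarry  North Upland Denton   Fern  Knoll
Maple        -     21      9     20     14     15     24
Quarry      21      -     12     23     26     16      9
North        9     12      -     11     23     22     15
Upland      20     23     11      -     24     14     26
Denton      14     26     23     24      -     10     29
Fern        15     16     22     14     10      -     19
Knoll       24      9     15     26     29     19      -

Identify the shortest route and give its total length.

Shortest is Plan II, total 121 blocks.

Plan I: 20 + 23 + 26 + 29 + 15 + 22 + 15 = 150
Plan II: 21 + 23 + 24 + 10 + 19 + 15 + 9 = 121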